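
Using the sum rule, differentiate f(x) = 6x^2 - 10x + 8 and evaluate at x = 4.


Differentiate term by term using power and sum rules:
f(x) = 6x^2 - 10x + 8
f'(x) = 12x - 10
Substitute x = 4:
f'(4) = 12 * 4 - 10
= 48 - 10
= 38

38


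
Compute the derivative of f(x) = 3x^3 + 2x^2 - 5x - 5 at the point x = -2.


Differentiate f(x) = 3x^3 + 2x^2 - 5x - 5 term by term:
f'(x) = 9x^2 + 4x - 5
Substitute x = -2:
f'(-2) = 9 * (-2)^2 + 4 * (-2) - 5
= 36 - 8 - 5
= 23

23


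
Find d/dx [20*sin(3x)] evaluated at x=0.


Apply the chain rule to differentiate 20*sin(3x):
d/dx [20*sin(3x)]
= 20 * cos(3x) * d/dx(3x)
= 20 * 3 * cos(3x)
= 60 * cos(3x)
Evaluate at x = 0:
= 60 * cos(0)
= 60 * 1
= 60

60


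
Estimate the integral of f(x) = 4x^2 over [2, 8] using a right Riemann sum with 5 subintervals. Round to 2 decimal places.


Right Riemann sum uses right endpoints of each subinterval.
Interval: [2, 8], n = 5
dx = (8 - 2) / 5 = 6/5
Right endpoints: [16/5, 22/5, 28/5, 34/5, 8]
f values: [1024/25, 1936/25, 3136/25, 4624/25, 256]
Sum = dx * (sum of f values)
= 6/5 * 3424/5
= 20544/25 = 821.76

821.76


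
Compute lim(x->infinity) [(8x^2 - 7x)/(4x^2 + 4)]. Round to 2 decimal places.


For limits at infinity with equal-degree polynomials,
we compare leading coefficients.
Numerator leading term: 8x^2
Denominator leading term: 4x^2
Divide both by x^2:
lim = (8 - 7/x) / (4 + 4/x^2)
As x -> infinity, the 1/x and 1/x^2 terms vanish:
= 8/4 = 2 = 2.00

2.00


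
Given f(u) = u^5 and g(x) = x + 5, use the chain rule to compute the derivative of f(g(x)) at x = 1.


Using the chain rule: (f(g(x)))' = f'(g(x)) * g'(x)
First, find g(1):
g(1) = 1 * 1 + 5 = 6
Next, f'(u) = 5u^4
And g'(x) = 1
So f'(g(1)) * g'(1)
= 5 * 6^4 * 1
= 5 * 1296 * 1
= 6480

6480


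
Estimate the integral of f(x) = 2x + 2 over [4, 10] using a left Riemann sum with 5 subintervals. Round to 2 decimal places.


Left Riemann sum uses left endpoints of each subinterval.
Interval: [4, 10], n = 5
dx = (10 - 4) / 5 = 6/5
Left endpoints: [4, 26/5, 32/5, 38/5, 44/5]
f values: [10, 62/5, 74/5, 86/5, 98/5]
Sum = dx * (sum of f values)
= 6/5 * 74
= 444/5 = 88.80

88.80


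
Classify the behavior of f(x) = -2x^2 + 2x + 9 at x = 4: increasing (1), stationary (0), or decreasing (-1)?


Compute f'(x) to determine behavior:
f'(x) = -4x + 2
f'(4) = -4 * 4 + 2
= -16 + 2
= -14
Since f'(4) < 0, the function is decreasing (-1)

-1


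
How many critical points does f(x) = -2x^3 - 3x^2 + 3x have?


Find where f'(x) = 0:
f(x) = -2x^3 - 3x^2 + 3x
f'(x) = -6x^2 - 6x + 3
This is a quadratic in x. Use the discriminant to count real roots.
Discriminant = (-6)^2 - 4 * (-6) * 3
= 36 - (-72)
= 108
Since discriminant > 0, f'(x) = 0 has 2 real solutions.
Number of critical points: 2

2


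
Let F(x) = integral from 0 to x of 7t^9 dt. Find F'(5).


By the Fundamental Theorem of Calculus (Part 1):
If F(x) = integral from 0 to x of f(t) dt, then F'(x) = f(x)
Here f(t) = 7t^9
So F'(x) = 7x^9
Evaluate at x = 5:
F'(5) = 7 * 5^9
= 7 * 1953125
= 13671875

13671875


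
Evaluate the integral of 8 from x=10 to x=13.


The integral of a constant k over [a, b] equals k * (b - a).
integral from 10 to 13 of 8 dx
= 8 * (13 - 10)
= 8 * 3
= 24

24


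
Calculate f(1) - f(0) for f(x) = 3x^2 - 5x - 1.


Net change = f(b) - f(a)
f(x) = 3x^2 - 5x - 1
Compute f(1):
f(1) = 3 * 1^2 - 5 * 1 - 1
= 3 - 5 - 1
= -3
Compute f(0):
f(0) = 3 * 0^2 - 5 * 0 - 1
= 0 + 0 - 1
= -1
Net change = -3 - (-1) = -2

-2


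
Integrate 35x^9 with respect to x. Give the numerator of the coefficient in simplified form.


Apply the power rule for integration:
integral of ax^n dx = a/(n+1) * x^(n+1) + C
integral of 35x^9 dx
= 35/10 * x^10 + C
= 7/2 * x^10 + C
The coefficient in lowest terms is 7/2, and its numerator is 7

7


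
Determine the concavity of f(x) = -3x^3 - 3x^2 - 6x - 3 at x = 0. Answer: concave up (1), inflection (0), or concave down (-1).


Concavity is determined by the sign of f''(x).
f(x) = -3x^3 - 3x^2 - 6x - 3
f'(x) = -9x^2 - 6x - 6
f''(x) = -18x - 6
f''(0) = -18 * 0 - 6
= 0 - 6
= -6
Since f''(0) < 0, the function is concave down (-1)

-1


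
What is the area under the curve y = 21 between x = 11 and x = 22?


The area under a constant function y = 21 is a rectangle.
Width = 22 - 11 = 11
Height = 21
Area = width * height
= 11 * 21
= 231

231


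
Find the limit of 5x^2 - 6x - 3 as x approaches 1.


Since polynomials are continuous, we use direct substitution.
lim(x->1) of 5x^2 - 6x - 3
= 5 * 1^2 - 6 * 1 - 3
= 5 - 6 - 3
= -4

-4


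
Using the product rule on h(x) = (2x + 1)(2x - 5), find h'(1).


Let u(x) = 2x + 1 and v(x) = 2x - 5
u'(x) = 2
v'(x) = 2
Product rule: h'(x) = u'(x)*v(x) + u(x)*v'(x)
= 2 * (2x - 5) + (2x + 1) * 2
At x = 1:
u(1) = 2 * 1 + 1 = 3
v(1) = 2 * 1 - 5 = -3
h'(1) = 2 * (-3) + 3 * 2
= -6 + 6
= 0

0


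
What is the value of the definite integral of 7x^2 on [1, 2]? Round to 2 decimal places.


Find the antiderivative of 7x^2:
F(x) = 7/3 * x^3
Apply the Fundamental Theorem of Calculus:
F(2) - F(1)
= 7/3 * 2^3 - 7/3 * 1^3
= 7/3 * (8 - 1)
= 7/3 * 7
= 49/3 ≈ 16.33

16.33


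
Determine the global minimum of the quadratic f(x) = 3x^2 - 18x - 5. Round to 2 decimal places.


For a quadratic f(x) = ax^2 + bx + c with a > 0, the minimum is at the vertex.
Vertex x-coordinate: x = -b/(2a)
x = -(-18) / (2 * 3)
x = 18/6 = 3
Substitute back to find the minimum value:
f(3) = 3 * 3^2 - 18 * 3 - 5
= 27 - 54 - 5
= -32 = -32.00

-32.00


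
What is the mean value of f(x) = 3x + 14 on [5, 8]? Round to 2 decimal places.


Average value = 1/(b-a) * integral from a to b of f(x) dx
First compute the integral of 3x + 14:
F(x) = (3/2)x^2 + 14x
F(8) = 3/2 * 64 + 14 * 8 = 208
F(5) = 3/2 * 25 + 14 * 5 = 215/2
Integral = 208 - 215/2 = 201/2
Average = (201/2) / (8 - 5) = (201/2) / 3
= 67/2 = 33.50

33.50


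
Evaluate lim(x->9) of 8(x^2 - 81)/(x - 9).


Direct substitution gives 0/0, so we factor the numerator.
Factor: 8(x^2 - 81) = 8 * (x - 9)(x + 9)
Cancel the common factor (x - 9):
8(x^2 - 81)/(x - 9) = 8 * (x + 9)
Now substitute x = 9:
= 8 * (9 + 9) = 144

144


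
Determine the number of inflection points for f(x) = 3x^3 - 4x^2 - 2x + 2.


Inflection points occur where f''(x) = 0 and concavity changes.
f(x) = 3x^3 - 4x^2 - 2x + 2
f'(x) = 9x^2 - 8x - 2
f''(x) = 18x - 8
Set f''(x) = 0:
18x - 8 = 0
x = 8 / 18 = 4/9
Since f''(x) is linear (degree 1), it changes sign at this point.
Therefore there is exactly 1 inflection point.

1


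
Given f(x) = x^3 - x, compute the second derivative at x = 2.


First derivative:
f'(x) = 3x^2 - 1
Second derivative:
f''(x) = 6x
Substitute x = 2:
f''(2) = 6 * 2 + 0
= 12 + 0
= 12

12


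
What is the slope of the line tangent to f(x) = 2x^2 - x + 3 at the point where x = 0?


The slope of the tangent line equals f'(x) at the point.
f(x) = 2x^2 - x + 3
f'(x) = 4x - 1
At x = 0:
f'(0) = 4 * 0 - 1
= 0 - 1
= -1

-1


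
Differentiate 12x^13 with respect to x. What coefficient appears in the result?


We apply the power rule: d/dx [ax^n] = a*n * x^(n-1)
d/dx [12x^13]
= 12 * 13 * x^(13-1)
= 156x^12
The coefficient is 156

156


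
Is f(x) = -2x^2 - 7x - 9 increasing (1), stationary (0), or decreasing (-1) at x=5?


Compute f'(x) to determine behavior:
f'(x) = -4x - 7
f'(5) = -4 * 5 - 7
= -20 - 7
= -27
Since f'(5) < 0, the function is decreasing (-1)

-1


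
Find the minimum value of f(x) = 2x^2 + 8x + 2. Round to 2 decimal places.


For a quadratic f(x) = ax^2 + bx + c with a > 0, the minimum is at the vertex.
Vertex x-coordinate: x = -b/(2a)
x = -(8) / (2 * 2)
x = -8/4 = -2
Substitute back to find the minimum value:
f(-2) = 2 * (-2)^2 + 8 * (-2) + 2
= 8 - 16 + 2
= -6 = -6.00

-6.00


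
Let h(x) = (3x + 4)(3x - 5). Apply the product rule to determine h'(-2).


Let u(x) = 3x + 4 and v(x) = 3x - 5
u'(x) = 3
v'(x) = 3
Product rule: h'(x) = u'(x)*v(x) + u(x)*v'(x)
= 3 * (3x - 5) + (3x + 4) * 3
At x = -2:
u(-2) = 3 * (-2) + 4 = -2
v(-2) = 3 * (-2) - 5 = -11
h'(-2) = 3 * (-11) + (-2) * 3
= -33 - 6
= -39

-39


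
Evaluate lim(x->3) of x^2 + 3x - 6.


Since polynomials are continuous, we use direct substitution.
lim(x->3) of x^2 + 3x - 6
= 1 * 3^2 + 3 * 3 - 6
= 9 + 9 - 6
= 12

12


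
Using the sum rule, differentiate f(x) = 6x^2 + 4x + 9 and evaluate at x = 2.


Differentiate term by term using power and sum rules:
f(x) = 6x^2 + 4x + 9
f'(x) = 12x + 4
Substitute x = 2:
f'(2) = 12 * 2 + 4
= 24 + 4
= 28

28


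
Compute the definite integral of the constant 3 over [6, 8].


The integral of a constant k over [a, b] equals k * (b - a).
integral from 6 to 8 of 3 dx
= 3 * (8 - 6)
= 3 * 2
= 6

6


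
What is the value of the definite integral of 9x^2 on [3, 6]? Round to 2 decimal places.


Find the antiderivative of 9x^2:
F(x) = 9/3 * x^3
Apply the Fundamental Theorem of Calculus:
F(6) - F(3)
= 9/3 * 6^3 - 9/3 * 3^3
= 9/3 * (216 - 27)
= 9/3 * 189
= 567 = 567.00

567.00


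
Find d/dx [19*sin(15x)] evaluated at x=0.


Apply the chain rule to differentiate 19*sin(15x):
d/dx [19*sin(15x)]
= 19 * cos(15x) * d/dx(15x)
= 19 * 15 * cos(15x)
= 285 * cos(15x)
Evaluate at x = 0:
= 285 * cos(0)
= 285 * 1
= 285

285


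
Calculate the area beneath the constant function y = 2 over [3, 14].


The area under a constant function y = 2 is a rectangle.
Width = 14 - 3 = 11
Height = 2
Area = width * height
= 11 * 2
= 22

22


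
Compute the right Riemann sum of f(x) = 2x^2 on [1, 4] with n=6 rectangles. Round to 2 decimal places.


Right Riemann sum uses right endpoints of each subinterval.
Interval: [1, 4], n = 6
dx = (4 - 1) / 6 = 1/2
Right endpoints: [3/2, 2, 5/2, 3, 7/2, 4]
f values: [9/2, 8, 25/2, 18, 49/2, 32]
Sum = dx * (sum of f values)
= 1/2 * 199/2
= 199/4 = 49.75

49.75


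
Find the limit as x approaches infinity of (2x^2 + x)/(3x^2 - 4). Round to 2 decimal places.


For limits at infinity with equal-degree polynomials,
we compare leading coefficients.
Numerator leading term: 2x^2
Denominator leading term: 3x^2
Divide both by x^2:
lim = (2 + 1/x) / (3 - 4/x^2)
As x -> infinity, the 1/x and 1/x^2 terms vanish:
= 2/3 ≈ 0.67

0.67


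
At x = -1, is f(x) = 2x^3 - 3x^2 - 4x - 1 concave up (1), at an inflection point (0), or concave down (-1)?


Concavity is determined by the sign of f''(x).
f(x) = 2x^3 - 3x^2 - 4x - 1
f'(x) = 6x^2 - 6x - 4
f''(x) = 12x - 6
f''(-1) = 12 * (-1) - 6
= -12 - 6
= -18
Since f''(-1) < 0, the function is concave down (-1)

-1


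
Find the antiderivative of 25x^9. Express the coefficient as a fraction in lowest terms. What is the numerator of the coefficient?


Apply the power rule for integration:
integral of ax^n dx = a/(n+1) * x^(n+1) + C
integral of 25x^9 dx
= 25/10 * x^10 + C
= 5/2 * x^10 + C
The coefficient in lowest terms is 5/2, and its numerator is 5

5


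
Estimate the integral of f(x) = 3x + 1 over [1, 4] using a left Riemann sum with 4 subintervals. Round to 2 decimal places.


Left Riemann sum uses left endpoints of each subinterval.
Interval: [1, 4], n = 4
dx = (4 - 1) / 4 = 3/4
Left endpoints: [1, 7/4, 5/2, 13/4]
f values: [4, 25/4, 17/2, 43/4]
Sum = dx * (sum of f values)
= 3/4 * 59/2
= 177/8 ≈ 22.13

22.13


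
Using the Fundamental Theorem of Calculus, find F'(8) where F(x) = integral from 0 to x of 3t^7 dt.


By the Fundamental Theorem of Calculus (Part 1):
If F(x) = integral from 0 to x of f(t) dt, then F'(x) = f(x)
Here f(t) = 3t^7
So F'(x) = 3x^7
Evaluate at x = 8:
F'(8) = 3 * 8^7
= 3 * 2097152
= 6291456

6291456


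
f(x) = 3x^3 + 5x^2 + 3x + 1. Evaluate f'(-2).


Differentiate f(x) = 3x^3 + 5x^2 + 3x + 1 term by term:
f'(x) = 9x^2 + 10x + 3
Substitute x = -2:
f'(-2) = 9 * (-2)^2 + 10 * (-2) + 3
= 36 - 20 + 3
= 19

19


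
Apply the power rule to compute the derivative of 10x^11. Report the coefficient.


We apply the power rule: d/dx [ax^n] = a*n * x^(n-1)
d/dx [10x^11]
= 10 * 11 * x^(11-1)
= 110x^10
The coefficient is 110

110


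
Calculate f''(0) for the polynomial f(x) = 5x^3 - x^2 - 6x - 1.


First derivative:
f'(x) = 15x^2 - 2x - 6
Second derivative:
f''(x) = 30x - 2
Substitute x = 0:
f''(0) = 30 * 0 - 2
= 0 - 2
= -2

-2


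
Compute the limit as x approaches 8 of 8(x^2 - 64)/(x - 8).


Direct substitution gives 0/0, so we factor the numerator.
Factor: 8(x^2 - 64) = 8 * (x - 8)(x + 8)
Cancel the common factor (x - 8):
8(x^2 - 64)/(x - 8) = 8 * (x + 8)
Now substitute x = 8:
= 8 * (8 + 8) = 128

128


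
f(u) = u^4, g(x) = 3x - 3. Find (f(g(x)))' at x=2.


Using the chain rule: (f(g(x)))' = f'(g(x)) * g'(x)
First, find g(2):
g(2) = 3 * 2 - 3 = 3
Next, f'(u) = 4u^3
And g'(x) = 3
So f'(g(2)) * g'(2)
= 4 * 3^3 * 3
= 4 * 27 * 3
= 324

324


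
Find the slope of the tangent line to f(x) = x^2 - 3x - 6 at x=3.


The slope of the tangent line equals f'(x) at the point.
f(x) = x^2 - 3x - 6
f'(x) = 2x - 3
At x = 3:
f'(3) = 2 * 3 - 3
= 6 - 3
= 3

3


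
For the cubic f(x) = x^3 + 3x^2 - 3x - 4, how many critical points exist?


Find where f'(x) = 0:
f(x) = x^3 + 3x^2 - 3x - 4
f'(x) = 3x^2 + 6x - 3
This is a quadratic in x. Use the discriminant to count real roots.
Discriminant = (6)^2 - 4 * 3 * (-3)
= 36 - (-36)
= 72
Since discriminant > 0, f'(x) = 0 has 2 real solutions.
Number of critical points: 2

2


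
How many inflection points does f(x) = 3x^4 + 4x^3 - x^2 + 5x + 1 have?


Inflection points occur where f''(x) = 0 and concavity changes.
f(x) = 3x^4 + 4x^3 - x^2 + 5x + 1
f'(x) = 12x^3 + 12x^2 - 2x + 5
f''(x) = 36x^2 + 24x - 2
This is a quadratic in x. Use the discriminant to count real roots.
Discriminant = (24)^2 - 4 * 36 * (-2)
= 576 - (-288)
= 864
Since discriminant > 0, f''(x) = 0 has 2 distinct real solutions.
A quadratic with two distinct real roots changes sign at each root, so concavity changes at both.
Number of inflection points: 2

2


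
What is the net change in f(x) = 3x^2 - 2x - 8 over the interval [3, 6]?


Net change = f(b) - f(a)
f(x) = 3x^2 - 2x - 8
Compute f(6):
f(6) = 3 * 6^2 - 2 * 6 - 8
= 108 - 12 - 8
= 88
Compute f(3):
f(3) = 3 * 3^2 - 2 * 3 - 8
= 27 - 6 - 8
= 13
Net change = 88 - 13 = 75

75


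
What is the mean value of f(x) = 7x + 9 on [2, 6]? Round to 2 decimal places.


Average value = 1/(b-a) * integral from a to b of f(x) dx
First compute the integral of 7x + 9:
F(x) = (7/2)x^2 + 9x
F(6) = 7/2 * 36 + 9 * 6 = 180
F(2) = 7/2 * 4 + 9 * 2 = 32
Integral = 180 - 32 = 148
Average = 148 / (6 - 2) = 148 / 4
= 37 = 37.00

37.00


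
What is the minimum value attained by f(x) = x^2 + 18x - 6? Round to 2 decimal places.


For a quadratic f(x) = ax^2 + bx + c with a > 0, the minimum is at the vertex.
Vertex x-coordinate: x = -b/(2a)
x = -(18) / (2 * 1)
x = -18/2 = -9
Substitute back to find the minimum value:
f(-9) = 1 * (-9)^2 + 18 * (-9) - 6
= 81 - 162 - 6
= -87 = -87.00

-87.00


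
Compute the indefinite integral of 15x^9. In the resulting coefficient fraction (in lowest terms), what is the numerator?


Apply the power rule for integration:
integral of ax^n dx = a/(n+1) * x^(n+1) + C
integral of 15x^9 dx
= 15/10 * x^10 + C
= 3/2 * x^10 + C
The coefficient in lowest terms is 3/2, and its numerator is 3

3


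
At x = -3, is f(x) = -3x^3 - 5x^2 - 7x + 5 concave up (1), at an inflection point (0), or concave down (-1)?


Concavity is determined by the sign of f''(x).
f(x) = -3x^3 - 5x^2 - 7x + 5
f'(x) = -9x^2 - 10x - 7
f''(x) = -18x - 10
f''(-3) = -18 * (-3) - 10
= 54 - 10
= 44
Since f''(-3) > 0, the function is concave up (1)

1


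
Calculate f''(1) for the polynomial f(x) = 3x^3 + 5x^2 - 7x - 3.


First derivative:
f'(x) = 9x^2 + 10x - 7
Second derivative:
f''(x) = 18x + 10
Substitute x = 1:
f''(1) = 18 * 1 + 10
= 18 + 10
= 28

28


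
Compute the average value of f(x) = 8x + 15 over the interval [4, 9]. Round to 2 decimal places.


Average value = 1/(b-a) * integral from a to b of f(x) dx
First compute the integral of 8x + 15:
F(x) = 4x^2 + 15x
F(9) = 4 * 81 + 15 * 9 = 459
F(4) = 4 * 16 + 15 * 4 = 124
Integral = 459 - 124 = 335
Average = 335 / (9 - 4) = 335 / 5
= 67 = 67.00

67.00


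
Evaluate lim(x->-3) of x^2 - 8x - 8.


Since polynomials are continuous, we use direct substitution.
lim(x->-3) of x^2 - 8x - 8
= 1 * (-3)^2 - 8 * (-3) - 8
= 9 + 24 - 8
= 25

25


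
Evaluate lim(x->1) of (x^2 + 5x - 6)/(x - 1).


Direct substitution gives 0/0, so we factor the numerator.
Factor: (x^2 + 5x - 6) = (x - 1)(x + 6)
Cancel the common factor (x - 1):
(x^2 + 5x - 6)/(x - 1) = (x + 6)
Now substitute x = 1:
= (1) - (-6) = 7

7


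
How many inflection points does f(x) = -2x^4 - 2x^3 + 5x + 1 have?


Inflection points occur where f''(x) = 0 and concavity changes.
f(x) = -2x^4 - 2x^3 + 5x + 1
f'(x) = -8x^3 - 6x^2 + 5
f''(x) = -24x^2 - 12x
This is a quadratic in x. Use the discriminant to count real roots.
Discriminant = (-12)^2 - 4 * (-24) * 0
= 144 - 0
= 144
Since discriminant > 0, f''(x) = 0 has 2 distinct real solutions.
A quadratic with two distinct real roots changes sign at each root, so concavity changes at both.
Number of inflection points: 2

2


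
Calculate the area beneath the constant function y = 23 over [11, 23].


The area under a constant function y = 23 is a rectangle.
Width = 23 - 11 = 12
Height = 23
Area = width * height
= 12 * 23
= 276

276


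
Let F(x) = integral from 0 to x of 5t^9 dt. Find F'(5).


By the Fundamental Theorem of Calculus (Part 1):
If F(x) = integral from 0 to x of f(t) dt, then F'(x) = f(x)
Here f(t) = 5t^9
So F'(x) = 5x^9
Evaluate at x = 5:
F'(5) = 5 * 5^9
= 5 * 1953125
= 9765625

9765625


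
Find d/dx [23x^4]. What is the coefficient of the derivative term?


We apply the power rule: d/dx [ax^n] = a*n * x^(n-1)
d/dx [23x^4]
= 23 * 4 * x^(4-1)
= 92x^3
The coefficient is 92

92


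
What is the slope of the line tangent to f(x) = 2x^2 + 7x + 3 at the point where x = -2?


The slope of the tangent line equals f'(x) at the point.
f(x) = 2x^2 + 7x + 3
f'(x) = 4x + 7
At x = -2:
f'(-2) = 4 * (-2) + 7
= -8 + 7
= -1

-1


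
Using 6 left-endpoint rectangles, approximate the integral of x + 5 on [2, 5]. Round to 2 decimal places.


Left Riemann sum uses left endpoints of each subinterval.
Interval: [2, 5], n = 6
dx = (5 - 2) / 6 = 1/2
Left endpoints: [2, 5/2, 3, 7/2, 4, 9/2]
f values: [7, 15/2, 8, 17/2, 9, 19/2]
Sum = dx * (sum of f values)
= 1/2 * 99/2
= 99/4 = 24.75

24.75


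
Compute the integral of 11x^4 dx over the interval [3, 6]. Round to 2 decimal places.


Find the antiderivative of 11x^4:
F(x) = 11/5 * x^5
Apply the Fundamental Theorem of Calculus:
F(6) - F(3)
= 11/5 * 6^5 - 11/5 * 3^5
= 11/5 * (7776 - 243)
= 11/5 * 7533
= 82863/5 = 16572.60

16572.60


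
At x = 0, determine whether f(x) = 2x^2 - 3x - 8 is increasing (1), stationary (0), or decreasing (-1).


Compute f'(x) to determine behavior:
f'(x) = 4x - 3
f'(0) = 4 * 0 - 3
= 0 - 3
= -3
Since f'(0) < 0, the function is decreasing (-1)

-1


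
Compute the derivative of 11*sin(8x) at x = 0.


Apply the chain rule to differentiate 11*sin(8x):
d/dx [11*sin(8x)]
= 11 * cos(8x) * d/dx(8x)
= 11 * 8 * cos(8x)
= 88 * cos(8x)
Evaluate at x = 0:
= 88 * cos(0)
= 88 * 1
= 88

88


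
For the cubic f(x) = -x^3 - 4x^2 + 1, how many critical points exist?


Find where f'(x) = 0:
f(x) = -x^3 - 4x^2 + 1
f'(x) = -3x^2 - 8x
This is a quadratic in x. Use the discriminant to count real roots.
Discriminant = (-8)^2 - 4 * (-3) * 0
= 64 - 0
= 64
Since discriminant > 0, f'(x) = 0 has 2 real solutions.
Number of critical points: 2

2


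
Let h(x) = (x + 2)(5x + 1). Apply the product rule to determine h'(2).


Let u(x) = x + 2 and v(x) = 5x + 1
u'(x) = 1
v'(x) = 5
Product rule: h'(x) = u'(x)*v(x) + u(x)*v'(x)
= 1 * (5x + 1) + (x + 2) * 5
At x = 2:
u(2) = 1 * 2 + 2 = 4
v(2) = 5 * 2 + 1 = 11
h'(2) = 1 * 11 + 4 * 5
= 11 + 20
= 31

31


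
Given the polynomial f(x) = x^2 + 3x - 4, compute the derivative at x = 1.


Differentiate term by term using power and sum rules:
f(x) = x^2 + 3x - 4
f'(x) = 2x + 3
Substitute x = 1:
f'(1) = 2 * 1 + 3
= 2 + 3
= 5

5


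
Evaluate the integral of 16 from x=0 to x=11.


The integral of a constant k over [a, b] equals k * (b - a).
integral from 0 to 11 of 16 dx
= 16 * (11 - 0)
= 16 * 11
= 176

176


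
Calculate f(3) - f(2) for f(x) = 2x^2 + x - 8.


Net change = f(b) - f(a)
f(x) = 2x^2 + x - 8
Compute f(3):
f(3) = 2 * 3^2 + 1 * 3 - 8
= 18 + 3 - 8
= 13
Compute f(2):
f(2) = 2 * 2^2 + 1 * 2 - 8
= 8 + 2 - 8
= 2
Net change = 13 - 2 = 11

11


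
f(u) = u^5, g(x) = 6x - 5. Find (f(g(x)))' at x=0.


Using the chain rule: (f(g(x)))' = f'(g(x)) * g'(x)
First, find g(0):
g(0) = 6 * 0 - 5 = -5
Next, f'(u) = 5u^4
And g'(x) = 6
So f'(g(0)) * g'(0)
= 5 * (-5)^4 * 6
= 5 * 625 * 6
= 18750

18750


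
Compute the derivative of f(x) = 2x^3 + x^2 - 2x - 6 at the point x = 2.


Differentiate f(x) = 2x^3 + x^2 - 2x - 6 term by term:
f'(x) = 6x^2 + 2x - 2
Substitute x = 2:
f'(2) = 6 * 2^2 + 2 * 2 - 2
= 24 + 4 - 2
= 26

26


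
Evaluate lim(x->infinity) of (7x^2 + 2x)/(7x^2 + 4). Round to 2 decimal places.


For limits at infinity with equal-degree polynomials,
we compare leading coefficients.
Numerator leading term: 7x^2
Denominator leading term: 7x^2
Divide both by x^2:
lim = (7 + 2/x) / (7 + 4/x^2)
As x -> infinity, the 1/x and 1/x^2 terms vanish:
= 7/7 = 1 = 1.00

1.00


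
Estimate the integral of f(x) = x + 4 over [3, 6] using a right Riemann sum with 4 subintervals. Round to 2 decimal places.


Right Riemann sum uses right endpoints of each subinterval.
Interval: [3, 6], n = 4
dx = (6 - 3) / 4 = 3/4
Right endpoints: [15/4, 9/2, 21/4, 6]
f values: [31/4, 17/2, 37/4, 10]
Sum = dx * (sum of f values)
= 3/4 * 71/2
= 213/8 ≈ 26.63

26.63


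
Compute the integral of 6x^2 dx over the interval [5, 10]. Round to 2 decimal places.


Find the antiderivative of 6x^2:
F(x) = 6/3 * x^3
Apply the Fundamental Theorem of Calculus:
F(10) - F(5)
= 6/3 * 10^3 - 6/3 * 5^3
= 6/3 * (1000 - 125)
= 6/3 * 875
= 1750 = 1750.00

1750.00


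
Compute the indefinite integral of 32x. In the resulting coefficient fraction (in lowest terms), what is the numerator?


Apply the power rule for integration:
integral of ax^n dx = a/(n+1) * x^(n+1) + C
integral of 32x dx
= 32/2 * x^2 + C
= 16 * x^2 + C
The coefficient in lowest terms is 16 = 16/1, so its numerator is 16

16


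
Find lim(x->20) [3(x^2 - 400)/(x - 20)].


Direct substitution gives 0/0, so we factor the numerator.
Factor: 3(x^2 - 400) = 3 * (x - 20)(x + 20)
Cancel the common factor (x - 20):
3(x^2 - 400)/(x - 20) = 3 * (x + 20)
Now substitute x = 20:
= 3 * (20 + 20) = 120

120


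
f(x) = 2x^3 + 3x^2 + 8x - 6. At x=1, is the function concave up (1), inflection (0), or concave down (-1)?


Concavity is determined by the sign of f''(x).
f(x) = 2x^3 + 3x^2 + 8x - 6
f'(x) = 6x^2 + 6x + 8
f''(x) = 12x + 6
f''(1) = 12 * 1 + 6
= 12 + 6
= 18
Since f''(1) > 0, the function is concave up (1)

1


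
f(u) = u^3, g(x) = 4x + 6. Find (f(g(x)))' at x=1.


Using the chain rule: (f(g(x)))' = f'(g(x)) * g'(x)
First, find g(1):
g(1) = 4 * 1 + 6 = 10
Next, f'(u) = 3u^2
And g'(x) = 4
So f'(g(1)) * g'(1)
= 3 * 10^2 * 4
= 3 * 100 * 4
= 1200

1200


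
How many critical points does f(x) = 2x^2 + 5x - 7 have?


Find where f'(x) = 0:
f'(x) = 4x + 5
Set f'(x) = 0:
4x + 5 = 0
x = -5 / 4 = -5/4
This is a linear equation in x, so there is exactly one solution.
Number of critical points: 1

1


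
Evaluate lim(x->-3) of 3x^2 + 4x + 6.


Since polynomials are continuous, we use direct substitution.
lim(x->-3) of 3x^2 + 4x + 6
= 3 * (-3)^2 + 4 * (-3) + 6
= 27 - 12 + 6
= 21

21


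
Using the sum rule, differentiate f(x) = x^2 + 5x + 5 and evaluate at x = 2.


Differentiate term by term using power and sum rules:
f(x) = x^2 + 5x + 5
f'(x) = 2x + 5
Substitute x = 2:
f'(2) = 2 * 2 + 5
= 4 + 5
= 9

9


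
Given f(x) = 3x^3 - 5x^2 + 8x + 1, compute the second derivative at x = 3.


First derivative:
f'(x) = 9x^2 - 10x + 8
Second derivative:
f''(x) = 18x - 10
Substitute x = 3:
f''(3) = 18 * 3 - 10
= 54 - 10
= 44

44


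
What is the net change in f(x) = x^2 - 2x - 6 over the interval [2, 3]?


Net change = f(b) - f(a)
f(x) = x^2 - 2x - 6
Compute f(3):
f(3) = 1 * 3^2 - 2 * 3 - 6
= 9 - 6 - 6
= -3
Compute f(2):
f(2) = 1 * 2^2 - 2 * 2 - 6
= 4 - 4 - 6
= -6
Net change = -3 - (-6) = 3

3


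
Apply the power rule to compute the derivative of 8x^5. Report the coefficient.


We apply the power rule: d/dx [ax^n] = a*n * x^(n-1)
d/dx [8x^5]
= 8 * 5 * x^(5-1)
= 40x^4
The coefficient is 40

40


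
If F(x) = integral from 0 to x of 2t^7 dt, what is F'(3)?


By the Fundamental Theorem of Calculus (Part 1):
If F(x) = integral from 0 to x of f(t) dt, then F'(x) = f(x)
Here f(t) = 2t^7
So F'(x) = 2x^7
Evaluate at x = 3:
F'(3) = 2 * 3^7
= 2 * 2187
= 4374

4374


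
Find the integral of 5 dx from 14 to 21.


The integral of a constant k over [a, b] equals k * (b - a).
integral from 14 to 21 of 5 dx
= 5 * (21 - 14)
= 5 * 7
= 35

35


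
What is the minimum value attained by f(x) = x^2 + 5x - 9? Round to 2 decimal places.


For a quadratic f(x) = ax^2 + bx + c with a > 0, the minimum is at the vertex.
Vertex x-coordinate: x = -b/(2a)
x = -(5) / (2 * 1)
x = -5/2
Substitute back to find the minimum value:
f(-5/2) = 1 * (-5/2)^2 + 5 * (-5/2) - 9
= 25/4 - 25/2 - 9
= -61/4 = -15.25

-15.25


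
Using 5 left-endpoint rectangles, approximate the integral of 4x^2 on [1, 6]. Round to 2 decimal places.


Left Riemann sum uses left endpoints of each subinterval.
Interval: [1, 6], n = 5
dx = (6 - 1) / 5 = 1
Left endpoints: [1, 2, 3, 4, 5]
f values: [4, 16, 36, 64, 100]
Sum = dx * (sum of f values)
= 1 * 220
= 220 = 220.00

220.00


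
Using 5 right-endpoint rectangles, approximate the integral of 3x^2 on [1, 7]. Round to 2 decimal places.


Right Riemann sum uses right endpoints of each subinterval.
Interval: [1, 7], n = 5
dx = (7 - 1) / 5 = 6/5
Right endpoints: [11/5, 17/5, 23/5, 29/5, 7]
f values: [363/25, 867/25, 1587/25, 2523/25, 147]
Sum = dx * (sum of f values)
= 6/5 * 1803/5
= 10818/25 = 432.72

432.72


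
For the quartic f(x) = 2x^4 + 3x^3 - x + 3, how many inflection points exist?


Inflection points occur where f''(x) = 0 and concavity changes.
f(x) = 2x^4 + 3x^3 - x + 3
f'(x) = 8x^3 + 9x^2 - 1
f''(x) = 24x^2 + 18x
This is a quadratic in x. Use the discriminant to count real roots.
Discriminant = (18)^2 - 4 * 24 * 0
= 324 - 0
= 324
Since discriminant > 0, f''(x) = 0 has 2 distinct real solutions.
A quadratic with two distinct real roots changes sign at each root, so concavity changes at both.
Number of inflection points: 2

2


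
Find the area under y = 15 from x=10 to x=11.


The area under a constant function y = 15 is a rectangle.
Width = 11 - 10 = 1
Height = 15
Area = width * height
= 1 * 15
= 15

15


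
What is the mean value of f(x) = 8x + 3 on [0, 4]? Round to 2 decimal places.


Average value = 1/(b-a) * integral from a to b of f(x) dx
First compute the integral of 8x + 3:
F(x) = 4x^2 + 3x
F(4) = 4 * 16 + 3 * 4 = 76
F(0) = 4 * 0 + 3 * 0 = 0
Integral = 76 - 0 = 76
Average = 76 / (4 - 0) = 76 / 4
= 19 = 19.00

19.00


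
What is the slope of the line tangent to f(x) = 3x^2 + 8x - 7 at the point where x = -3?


The slope of the tangent line equals f'(x) at the point.
f(x) = 3x^2 + 8x - 7
f'(x) = 6x + 8
At x = -3:
f'(-3) = 6 * (-3) + 8
= -18 + 8
= -10

-10


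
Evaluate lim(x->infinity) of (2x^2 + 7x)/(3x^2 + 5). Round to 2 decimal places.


For limits at infinity with equal-degree polynomials,
we compare leading coefficients.
Numerator leading term: 2x^2
Denominator leading term: 3x^2
Divide both by x^2:
lim = (2 + 7/x) / (3 + 5/x^2)
As x -> infinity, the 1/x and 1/x^2 terms vanish:
= 2/3 ≈ 0.67

0.67


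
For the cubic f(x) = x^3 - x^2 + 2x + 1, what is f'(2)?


Differentiate f(x) = x^3 - x^2 + 2x + 1 term by term:
f'(x) = 3x^2 - 2x + 2
Substitute x = 2:
f'(2) = 3 * 2^2 - 2 * 2 + 2
= 12 - 4 + 2
= 10

10


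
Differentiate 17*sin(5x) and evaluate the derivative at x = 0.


Apply the chain rule to differentiate 17*sin(5x):
d/dx [17*sin(5x)]
= 17 * cos(5x) * d/dx(5x)
= 17 * 5 * cos(5x)
= 85 * cos(5x)
Evaluate at x = 0:
= 85 * cos(0)
= 85 * 1
= 85

85


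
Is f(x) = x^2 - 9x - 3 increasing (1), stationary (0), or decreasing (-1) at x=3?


Compute f'(x) to determine behavior:
f'(x) = 2x - 9
f'(3) = 2 * 3 - 9
= 6 - 9
= -3
Since f'(3) < 0, the function is decreasing (-1)

-1


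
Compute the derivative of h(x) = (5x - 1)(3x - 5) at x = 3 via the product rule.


Let u(x) = 5x - 1 and v(x) = 3x - 5
u'(x) = 5
v'(x) = 3
Product rule: h'(x) = u'(x)*v(x) + u(x)*v'(x)
= 5 * (3x - 5) + (5x - 1) * 3
At x = 3:
u(3) = 5 * 3 - 1 = 14
v(3) = 3 * 3 - 5 = 4
h'(3) = 5 * 4 + 14 * 3
= 20 + 42
= 62

62


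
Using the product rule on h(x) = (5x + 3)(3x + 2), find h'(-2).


Let u(x) = 5x + 3 and v(x) = 3x + 2
u'(x) = 5
v'(x) = 3
Product rule: h'(x) = u'(x)*v(x) + u(x)*v'(x)
= 5 * (3x + 2) + (5x + 3) * 3
At x = -2:
u(-2) = 5 * (-2) + 3 = -7
v(-2) = 3 * (-2) + 2 = -4
h'(-2) = 5 * (-4) + (-7) * 3
= -20 - 21
= -41

-41


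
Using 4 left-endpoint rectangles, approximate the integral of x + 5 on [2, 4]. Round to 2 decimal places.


Left Riemann sum uses left endpoints of each subinterval.
Interval: [2, 4], n = 4
dx = (4 - 2) / 4 = 1/2
Left endpoints: [2, 5/2, 3, 7/2]
f values: [7, 15/2, 8, 17/2]
Sum = dx * (sum of f values)
= 1/2 * 31
= 31/2 = 15.50

15.50


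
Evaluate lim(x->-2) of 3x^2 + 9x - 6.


Since polynomials are continuous, we use direct substitution.
lim(x->-2) of 3x^2 + 9x - 6
= 3 * (-2)^2 + 9 * (-2) - 6
= 12 - 18 - 6
= -12

-12


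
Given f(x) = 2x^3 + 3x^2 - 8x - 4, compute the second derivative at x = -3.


First derivative:
f'(x) = 6x^2 + 6x - 8
Second derivative:
f''(x) = 12x + 6
Substitute x = -3:
f''(-3) = 12 * (-3) + 6
= -36 + 6
= -30

-30


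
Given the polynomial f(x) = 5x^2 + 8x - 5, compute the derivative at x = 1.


Differentiate term by term using power and sum rules:
f(x) = 5x^2 + 8x - 5
f'(x) = 10x + 8
Substitute x = 1:
f'(1) = 10 * 1 + 8
= 10 + 8
= 18

18


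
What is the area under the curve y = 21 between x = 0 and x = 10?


The area under a constant function y = 21 is a rectangle.
Width = 10 - 0 = 10
Height = 21
Area = width * height
= 10 * 21
= 210

210


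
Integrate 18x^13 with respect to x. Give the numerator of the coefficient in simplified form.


Apply the power rule for integration:
integral of ax^n dx = a/(n+1) * x^(n+1) + C
integral of 18x^13 dx
= 18/14 * x^14 + C
= 9/7 * x^14 + C
The coefficient in lowest terms is 9/7, and its numerator is 9

9


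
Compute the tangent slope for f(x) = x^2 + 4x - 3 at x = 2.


The slope of the tangent line equals f'(x) at the point.
f(x) = x^2 + 4x - 3
f'(x) = 2x + 4
At x = 2:
f'(2) = 2 * 2 + 4
= 4 + 4
= 8

8


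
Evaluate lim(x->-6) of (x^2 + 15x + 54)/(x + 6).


Direct substitution gives 0/0, so we factor the numerator.
Factor: (x^2 + 15x + 54) = (x + 6)(x + 9)
Cancel the common factor (x + 6):
(x^2 + 15x + 54)/(x + 6) = (x + 9)
Now substitute x = -6:
= (-6) - (-9) = 3

3


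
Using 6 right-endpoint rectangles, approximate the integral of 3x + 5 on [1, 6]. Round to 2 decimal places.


Right Riemann sum uses right endpoints of each subinterval.
Interval: [1, 6], n = 6
dx = (6 - 1) / 6 = 5/6
Right endpoints: [11/6, 8/3, 7/2, 13/3, 31/6, 6]
f values: [21/2, 13, 31/2, 18, 41/2, 23]
Sum = dx * (sum of f values)
= 5/6 * 201/2
= 335/4 = 83.75

83.75


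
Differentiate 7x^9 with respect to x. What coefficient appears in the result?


We apply the power rule: d/dx [ax^n] = a*n * x^(n-1)
d/dx [7x^9]
= 7 * 9 * x^(9-1)
= 63x^8
The coefficient is 63

63


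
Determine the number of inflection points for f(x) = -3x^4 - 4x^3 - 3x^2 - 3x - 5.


Inflection points occur where f''(x) = 0 and concavity changes.
f(x) = -3x^4 - 4x^3 - 3x^2 - 3x - 5
f'(x) = -12x^3 - 12x^2 - 6x - 3
f''(x) = -36x^2 - 24x - 6
This is a quadratic in x. Use the discriminant to count real roots.
Discriminant = (-24)^2 - 4 * (-36) * (-6)
= 576 - 864
= -288
Since discriminant < 0, f''(x) = 0 has no real solutions.
Number of inflection points: 0

0


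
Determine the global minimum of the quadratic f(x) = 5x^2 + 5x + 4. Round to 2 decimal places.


For a quadratic f(x) = ax^2 + bx + c with a > 0, the minimum is at the vertex.
Vertex x-coordinate: x = -b/(2a)
x = -(5) / (2 * 5)
x = -5/10 = -1/2
Substitute back to find the minimum value:
f(-1/2) = 5 * (-1/2)^2 + 5 * (-1/2) + 4
= 5/4 - 5/2 + 4
= 11/4 = 2.75

2.75


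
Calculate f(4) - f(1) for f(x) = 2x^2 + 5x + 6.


Net change = f(b) - f(a)
f(x) = 2x^2 + 5x + 6
Compute f(4):
f(4) = 2 * 4^2 + 5 * 4 + 6
= 32 + 20 + 6
= 58
Compute f(1):
f(1) = 2 * 1^2 + 5 * 1 + 6
= 2 + 5 + 6
= 13
Net change = 58 - 13 = 45

45


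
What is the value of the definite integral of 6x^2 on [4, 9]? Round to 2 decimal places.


Find the antiderivative of 6x^2:
F(x) = 6/3 * x^3
Apply the Fundamental Theorem of Calculus:
F(9) - F(4)
= 6/3 * 9^3 - 6/3 * 4^3
= 6/3 * (729 - 64)
= 6/3 * 665
= 1330 = 1330.00

1330.00


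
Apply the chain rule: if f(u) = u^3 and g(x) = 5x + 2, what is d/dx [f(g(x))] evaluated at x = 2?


Using the chain rule: (f(g(x)))' = f'(g(x)) * g'(x)
First, find g(2):
g(2) = 5 * 2 + 2 = 12
Next, f'(u) = 3u^2
And g'(x) = 5
So f'(g(2)) * g'(2)
= 3 * 12^2 * 5
= 3 * 144 * 5
= 2160

2160


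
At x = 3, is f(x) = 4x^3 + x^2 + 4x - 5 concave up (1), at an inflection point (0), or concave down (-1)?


Concavity is determined by the sign of f''(x).
f(x) = 4x^3 + x^2 + 4x - 5
f'(x) = 12x^2 + 2x + 4
f''(x) = 24x + 2
f''(3) = 24 * 3 + 2
= 72 + 2
= 74
Since f''(3) > 0, the function is concave up (1)

1


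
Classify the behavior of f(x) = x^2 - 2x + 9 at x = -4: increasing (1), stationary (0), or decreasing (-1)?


Compute f'(x) to determine behavior:
f'(x) = 2x - 2
f'(-4) = 2 * (-4) - 2
= -8 - 2
= -10
Since f'(-4) < 0, the function is decreasing (-1)

-1


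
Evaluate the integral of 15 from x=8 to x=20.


The integral of a constant k over [a, b] equals k * (b - a).
integral from 8 to 20 of 15 dx
= 15 * (20 - 8)
= 15 * 12
= 180

180


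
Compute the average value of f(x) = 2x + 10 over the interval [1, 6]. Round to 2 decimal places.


Average value = 1/(b-a) * integral from a to b of f(x) dx
First compute the integral of 2x + 10:
F(x) = x^2 + 10x
F(6) = 1 * 36 + 10 * 6 = 96
F(1) = 1 * 1 + 10 * 1 = 11
Integral = 96 - 11 = 85
Average = 85 / (6 - 1) = 85 / 5
= 17 = 17.00

17.00


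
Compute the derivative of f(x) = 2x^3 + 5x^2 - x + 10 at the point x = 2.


Differentiate f(x) = 2x^3 + 5x^2 - x + 10 term by term:
f'(x) = 6x^2 + 10x - 1
Substitute x = 2:
f'(2) = 6 * 2^2 + 10 * 2 - 1
= 24 + 20 - 1
= 43

43


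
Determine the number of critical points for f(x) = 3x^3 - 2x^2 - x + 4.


Find where f'(x) = 0:
f(x) = 3x^3 - 2x^2 - x + 4
f'(x) = 9x^2 - 4x - 1
This is a quadratic in x. Use the discriminant to count real roots.
Discriminant = (-4)^2 - 4 * 9 * (-1)
= 16 - (-36)
= 52
Since discriminant > 0, f'(x) = 0 has 2 real solutions.
Number of critical points: 2

2


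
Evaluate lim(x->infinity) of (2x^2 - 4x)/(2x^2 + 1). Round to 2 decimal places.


For limits at infinity with equal-degree polynomials,
we compare leading coefficients.
Numerator leading term: 2x^2
Denominator leading term: 2x^2
Divide both by x^2:
lim = (2 - 4/x) / (2 + 1/x^2)
As x -> infinity, the 1/x and 1/x^2 terms vanish:
= 2/2 = 1 = 1.00

1.00


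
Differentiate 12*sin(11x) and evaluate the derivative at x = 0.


Apply the chain rule to differentiate 12*sin(11x):
d/dx [12*sin(11x)]
= 12 * cos(11x) * d/dx(11x)
= 12 * 11 * cos(11x)
= 132 * cos(11x)
Evaluate at x = 0:
= 132 * cos(0)
= 132 * 1
= 132

132


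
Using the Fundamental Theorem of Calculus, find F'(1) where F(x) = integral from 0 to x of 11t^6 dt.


By the Fundamental Theorem of Calculus (Part 1):
If F(x) = integral from 0 to x of f(t) dt, then F'(x) = f(x)
Here f(t) = 11t^6
So F'(x) = 11x^6
Evaluate at x = 1:
F'(1) = 11 * 1^6
= 11 * 1
= 11

11


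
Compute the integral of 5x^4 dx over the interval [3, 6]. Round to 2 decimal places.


Find the antiderivative of 5x^4:
F(x) = 5/5 * x^5
Apply the Fundamental Theorem of Calculus:
F(6) - F(3)
= 5/5 * 6^5 - 5/5 * 3^5
= 5/5 * (7776 - 243)
= 5/5 * 7533
= 7533 = 7533.00

7533.00


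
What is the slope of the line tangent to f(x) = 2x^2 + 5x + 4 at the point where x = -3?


The slope of the tangent line equals f'(x) at the point.
f(x) = 2x^2 + 5x + 4
f'(x) = 4x + 5
At x = -3:
f'(-3) = 4 * (-3) + 5
= -12 + 5
= -7

-7


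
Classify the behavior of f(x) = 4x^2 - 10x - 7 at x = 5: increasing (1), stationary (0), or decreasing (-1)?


Compute f'(x) to determine behavior:
f'(x) = 8x - 10
f'(5) = 8 * 5 - 10
= 40 - 10
= 30
Since f'(5) > 0, the function is increasing (1)

1


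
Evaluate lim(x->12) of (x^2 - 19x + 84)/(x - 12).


Direct substitution gives 0/0, so we factor the numerator.
Factor: (x^2 - 19x + 84) = (x - 12)(x - 7)
Cancel the common factor (x - 12):
(x^2 - 19x + 84)/(x - 12) = (x - 7)
Now substitute x = 12:
= (12) - (7) = 5

5


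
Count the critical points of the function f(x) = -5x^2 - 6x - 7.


Find where f'(x) = 0:
f'(x) = -10x - 6
Set f'(x) = 0:
-10x - 6 = 0
x = 6 / (-10) = -3/5
This is a linear equation in x, so there is exactly one solution.
Number of critical points: 1

1


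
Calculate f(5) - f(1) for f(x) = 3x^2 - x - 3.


Net change = f(b) - f(a)
f(x) = 3x^2 - x - 3
Compute f(5):
f(5) = 3 * 5^2 - 1 * 5 - 3
= 75 - 5 - 3
= 67
Compute f(1):
f(1) = 3 * 1^2 - 1 * 1 - 3
= 3 - 1 - 3
= -1
Net change = 67 - (-1) = 68

68


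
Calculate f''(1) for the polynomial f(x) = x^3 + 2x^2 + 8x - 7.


First derivative:
f'(x) = 3x^2 + 4x + 8
Second derivative:
f''(x) = 6x + 4
Substitute x = 1:
f''(1) = 6 * 1 + 4
= 6 + 4
= 10

10


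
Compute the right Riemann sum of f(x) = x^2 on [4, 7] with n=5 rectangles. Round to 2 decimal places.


Right Riemann sum uses right endpoints of each subinterval.
Interval: [4, 7], n = 5
dx = (7 - 4) / 5 = 3/5
Right endpoints: [23/5, 26/5, 29/5, 32/5, 7]
f values: [529/25, 676/25, 841/25, 1024/25, 49]
Sum = dx * (sum of f values)
= 3/5 * 859/5
= 2577/25 = 103.08

103.08


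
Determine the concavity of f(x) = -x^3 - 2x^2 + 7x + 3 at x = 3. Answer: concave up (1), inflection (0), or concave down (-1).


Concavity is determined by the sign of f''(x).
f(x) = -x^3 - 2x^2 + 7x + 3
f'(x) = -3x^2 - 4x + 7
f''(x) = -6x - 4
f''(3) = -6 * 3 - 4
= -18 - 4
= -22
Since f''(3) < 0, the function is concave down (-1)

-1


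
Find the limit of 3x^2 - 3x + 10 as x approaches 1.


Since polynomials are continuous, we use direct substitution.
lim(x->1) of 3x^2 - 3x + 10
= 3 * 1^2 - 3 * 1 + 10
= 3 - 3 + 10
= 10

10


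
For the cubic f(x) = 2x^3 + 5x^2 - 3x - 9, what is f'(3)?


Differentiate f(x) = 2x^3 + 5x^2 - 3x - 9 term by term:
f'(x) = 6x^2 + 10x - 3
Substitute x = 3:
f'(3) = 6 * 3^2 + 10 * 3 - 3
= 54 + 30 - 3
= 81

81


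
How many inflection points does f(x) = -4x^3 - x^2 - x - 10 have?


Inflection points occur where f''(x) = 0 and concavity changes.
f(x) = -4x^3 - x^2 - x - 10
f'(x) = -12x^2 - 2x - 1
f''(x) = -24x - 2
Set f''(x) = 0:
-24x - 2 = 0
x = 2 / (-24) = -1/12
Since f''(x) is linear (degree 1), it changes sign at this point.
Therefore there is exactly 1 inflection point.

1


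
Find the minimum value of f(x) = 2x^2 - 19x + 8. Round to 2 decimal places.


For a quadratic f(x) = ax^2 + bx + c with a > 0, the minimum is at the vertex.
Vertex x-coordinate: x = -b/(2a)
x = -(-19) / (2 * 2)
x = 19/4
Substitute back to find the minimum value:
f(19/4) = 2 * (19/4)^2 - 19 * (19/4) + 8
= 361/8 - 361/4 + 8
= -297/8 ≈ -37.13

-37.13


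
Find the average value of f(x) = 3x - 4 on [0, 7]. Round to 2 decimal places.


Average value = 1/(b-a) * integral from a to b of f(x) dx
First compute the integral of 3x - 4:
F(x) = (3/2)x^2 - 4x
F(7) = 3/2 * 49 - 4 * 7 = 91/2
F(0) = 3/2 * 0 - 4 * 0 = 0
Integral = 91/2 - 0 = 91/2
Average = (91/2) / (7 - 0) = (91/2) / 7
= 13/2 = 6.50

6.50
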